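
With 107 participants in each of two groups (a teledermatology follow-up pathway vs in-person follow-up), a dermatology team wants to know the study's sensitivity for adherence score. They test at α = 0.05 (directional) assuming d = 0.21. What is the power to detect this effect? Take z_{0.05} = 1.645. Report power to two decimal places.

power ≈ 0.46

For two equal groups, power = Φ(d·√(n/2) − z_{α}).
d·√(n/2) = 0.21 × √(107/2) = 0.21 × 7.314 = 1.536.
z_β = 1.536 − 1.645 = -0.109.
Power = Φ(-0.109) = 0.457.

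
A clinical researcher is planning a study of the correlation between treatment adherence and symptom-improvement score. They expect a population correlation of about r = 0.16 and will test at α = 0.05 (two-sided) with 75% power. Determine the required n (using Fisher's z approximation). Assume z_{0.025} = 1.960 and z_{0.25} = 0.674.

n = 270

Fisher's z: C = ½·ln((1+r)/(1−r)) = ½·ln(1.3810) = 0.1614.
n = ((z_{α/2} + z_β)/C)² + 3.
(1.960 + 0.674) / 0.1614 = 2.634 / 0.1614 = 16.320.
n = 16.320² + 3 = 266.33 + 3 = 269.3.
Round up.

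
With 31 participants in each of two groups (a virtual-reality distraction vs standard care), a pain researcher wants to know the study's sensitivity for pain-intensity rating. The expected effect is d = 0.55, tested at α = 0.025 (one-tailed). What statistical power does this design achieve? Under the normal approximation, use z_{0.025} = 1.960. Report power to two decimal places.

power ≈ 0.58

For two equal groups, power = Φ(d·√(n/2) − z_{α}).
d·√(n/2) = 0.55 × √(31/2) = 0.55 × 3.937 = 2.165.
z_β = 2.165 − 1.960 = 0.205.
Power = Φ(0.205) = 0.581.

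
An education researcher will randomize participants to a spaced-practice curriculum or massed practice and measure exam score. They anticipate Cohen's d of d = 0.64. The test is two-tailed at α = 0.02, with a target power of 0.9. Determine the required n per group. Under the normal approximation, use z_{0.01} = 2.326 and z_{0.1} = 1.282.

n = 64 per group

For two independent groups with equal n: n = 2·((z_{α/2} + z_β) / d)².
z_{α/2} + z_β = 2.326 + 1.282 = 3.608.
n = 2 × (3.608 / 0.64)² = 2 × 5.638² = 2 × 31.78 = 63.6.
Round up to the next whole participant.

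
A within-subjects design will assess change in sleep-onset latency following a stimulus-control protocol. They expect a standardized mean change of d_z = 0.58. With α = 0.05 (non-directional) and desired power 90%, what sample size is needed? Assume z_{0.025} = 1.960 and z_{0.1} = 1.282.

n = 32 pairs

For a paired (one-sample on differences) test: n = ((z_{α/2} + z_β) / d)².
z_{α/2} + z_β = 1.960 + 1.282 = 3.242.
n = (3.242 / 0.58)² = 5.590² = 31.24.
Round up.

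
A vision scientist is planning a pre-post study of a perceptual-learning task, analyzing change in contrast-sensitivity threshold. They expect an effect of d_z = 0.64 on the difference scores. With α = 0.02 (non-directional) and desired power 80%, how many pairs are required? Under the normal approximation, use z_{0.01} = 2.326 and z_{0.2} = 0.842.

n = 25 pairs

For a paired (one-sample on differences) test: n = ((z_{α/2} + z_β) / d)².
z_{α/2} + z_β = 2.326 + 0.842 = 3.168.
n = (3.168 / 0.64)² = 4.950² = 24.50.
Round up.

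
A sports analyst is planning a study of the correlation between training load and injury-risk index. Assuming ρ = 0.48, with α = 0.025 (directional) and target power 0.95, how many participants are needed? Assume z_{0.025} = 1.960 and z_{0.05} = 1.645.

n = 51

Fisher's z: C = ½·ln((1+r)/(1−r)) = ½·ln(2.8462) = 0.5230.
n = ((z_{α} + z_β)/C)² + 3.
(1.960 + 1.645) / 0.5230 = 3.605 / 0.5230 = 6.893.
n = 6.893² + 3 = 47.51 + 3 = 50.5.
Round up.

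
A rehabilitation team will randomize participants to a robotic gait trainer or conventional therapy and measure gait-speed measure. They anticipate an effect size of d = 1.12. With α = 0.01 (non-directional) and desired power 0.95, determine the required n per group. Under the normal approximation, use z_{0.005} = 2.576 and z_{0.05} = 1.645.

n = 29 per group

For two independent groups with equal n: n = 2·((z_{α/2} + z_β) / d)².
z_{α/2} + z_β = 2.576 + 1.645 = 4.221.
n = 2 × (4.221 / 1.12)² = 2 × 3.769² = 2 × 14.20 = 28.4.
Round up to the next whole participant.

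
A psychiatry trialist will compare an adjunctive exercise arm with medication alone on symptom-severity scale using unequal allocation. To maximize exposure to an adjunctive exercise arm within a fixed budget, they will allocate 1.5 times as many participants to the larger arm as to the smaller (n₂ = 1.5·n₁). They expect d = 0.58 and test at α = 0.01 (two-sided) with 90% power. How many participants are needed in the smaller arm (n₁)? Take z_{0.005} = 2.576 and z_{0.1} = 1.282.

With allocation ratio k = n₂/n₁ = 1.5, Var(x̄₁−x̄₂) = σ²(1/n₁ + 1/(k·n₁)) = σ²·(k+1)/(k·n₁).
So n₁ = (1 + 1/k)·((z_{α/2} + z_β)/d)² = 1.667 × (3.858/0.58)².
n₁ = 1.667 × 44.25 = 73.7.
Round up: n₁ = 74, giving n₂ = 1.5 × 74 = 111.

n₁ = 74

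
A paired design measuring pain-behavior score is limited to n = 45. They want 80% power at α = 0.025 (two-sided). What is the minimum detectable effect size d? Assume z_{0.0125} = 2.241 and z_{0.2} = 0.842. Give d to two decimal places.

d_min ≈ 0.46

For a single sample (or paired design) of n = 45: d_min = (z_{α/2} + z_β)/√n.
z-sum = 2.241 + 0.842 = 3.083.
d_min = 3.083 / √45 = 3.083 / 6.708 = 0.460.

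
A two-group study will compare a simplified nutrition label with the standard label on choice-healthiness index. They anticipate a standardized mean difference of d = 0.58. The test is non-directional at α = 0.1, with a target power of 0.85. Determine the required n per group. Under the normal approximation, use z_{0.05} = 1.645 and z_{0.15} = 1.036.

n = 43 per group

For two independent groups with equal n: n = 2·((z_{α/2} + z_β) / d)².
z_{α/2} + z_β = 1.645 + 1.036 = 2.681.
n = 2 × (2.681 / 0.58)² = 2 × 4.622² = 2 × 21.37 = 42.7.
Round up to the next whole participant.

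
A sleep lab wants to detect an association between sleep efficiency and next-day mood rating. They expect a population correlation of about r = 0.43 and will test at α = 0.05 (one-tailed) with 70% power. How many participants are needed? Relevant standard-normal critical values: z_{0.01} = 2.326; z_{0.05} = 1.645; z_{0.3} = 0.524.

n = 26

Fisher's z: C = ½·ln((1+r)/(1−r)) = ½·ln(2.5088) = 0.4599.
n = ((z_{α} + z_β)/C)² + 3.
(1.645 + 0.524) / 0.4599 = 2.169 / 0.4599 = 4.716.
n = 4.716² + 3 = 22.24 + 3 = 25.2.
Round up.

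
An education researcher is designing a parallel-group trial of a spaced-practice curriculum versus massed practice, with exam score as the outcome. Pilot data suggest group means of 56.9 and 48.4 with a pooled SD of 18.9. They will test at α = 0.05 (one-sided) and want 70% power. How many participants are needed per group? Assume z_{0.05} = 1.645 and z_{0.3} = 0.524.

n = 47 per group

Cohen's d = |M₁ − M₂| / SD_pooled = |56.9 − 48.4| / 18.9 = 8.5 / 18.9 = 0.450.
For two independent groups with equal n: n = 2·((z_{α} + z_β) / d)².
z_{α} + z_β = 1.645 + 0.524 = 2.169.
n = 2 × (2.169 / 0.450)² = 2 × 4.820² = 2 × 23.23 = 46.5.
Round up to the next whole participant.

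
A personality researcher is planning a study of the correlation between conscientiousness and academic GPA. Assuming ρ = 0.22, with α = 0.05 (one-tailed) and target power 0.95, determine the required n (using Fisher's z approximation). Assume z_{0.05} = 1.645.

n = 220

Fisher's z: C = ½·ln((1+r)/(1−r)) = ½·ln(1.5641) = 0.2237.
n = ((z_{α} + z_β)/C)² + 3.
(1.645 + 1.645) / 0.2237 = 3.290 / 0.2237 = 14.707.
n = 14.707² + 3 = 216.30 + 3 = 219.3.
Round up.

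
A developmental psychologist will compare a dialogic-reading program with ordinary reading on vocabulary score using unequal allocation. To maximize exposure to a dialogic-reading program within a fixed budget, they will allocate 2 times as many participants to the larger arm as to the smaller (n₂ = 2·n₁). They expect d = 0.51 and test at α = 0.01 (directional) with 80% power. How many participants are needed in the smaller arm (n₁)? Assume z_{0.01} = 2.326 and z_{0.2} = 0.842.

n₁ = 58

With allocation ratio k = n₂/n₁ = 2, Var(x̄₁−x̄₂) = σ²(1/n₁ + 1/(k·n₁)) = σ²·(k+1)/(k·n₁).
So n₁ = (1 + 1/k)·((z_{α} + z_β)/d)² = 1.500 × (3.168/0.51)².
n₁ = 1.500 × 38.59 = 57.9.
Round up: n₁ = 58, giving n₂ = 2 × 58 = 116.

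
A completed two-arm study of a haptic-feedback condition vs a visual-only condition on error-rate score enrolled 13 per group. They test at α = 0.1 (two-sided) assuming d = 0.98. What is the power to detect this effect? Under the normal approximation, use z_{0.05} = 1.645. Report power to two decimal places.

power ≈ 0.80

For two equal groups, power = Φ(d·√(n/2) − z_{α/2}).
d·√(n/2) = 0.98 × √(13/2) = 0.98 × 2.550 = 2.499.
z_β = 2.499 − 1.645 = 0.854.
Power = Φ(0.854) = 0.803.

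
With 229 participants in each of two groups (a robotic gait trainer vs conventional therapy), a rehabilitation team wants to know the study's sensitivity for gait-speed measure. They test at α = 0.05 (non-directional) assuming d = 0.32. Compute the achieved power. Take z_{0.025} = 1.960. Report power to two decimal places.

For two equal groups, power = Φ(d·√(n/2) − z_{α/2}).
d·√(n/2) = 0.32 × √(229/2) = 0.32 × 10.700 = 3.424.
z_β = 3.424 − 1.960 = 1.464.
Power = Φ(1.464) = 0.928.

power ≈ 0.93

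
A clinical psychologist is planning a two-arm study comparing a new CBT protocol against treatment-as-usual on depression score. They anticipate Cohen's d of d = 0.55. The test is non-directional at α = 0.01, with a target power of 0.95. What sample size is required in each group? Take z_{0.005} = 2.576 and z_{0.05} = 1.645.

n = 118 per group

For two independent groups with equal n: n = 2·((z_{α/2} + z_β) / d)².
z_{α/2} + z_β = 2.576 + 1.645 = 4.221.
n = 2 × (4.221 / 0.55)² = 2 × 7.675² = 2 × 58.90 = 117.8.
Round up to the next whole participant.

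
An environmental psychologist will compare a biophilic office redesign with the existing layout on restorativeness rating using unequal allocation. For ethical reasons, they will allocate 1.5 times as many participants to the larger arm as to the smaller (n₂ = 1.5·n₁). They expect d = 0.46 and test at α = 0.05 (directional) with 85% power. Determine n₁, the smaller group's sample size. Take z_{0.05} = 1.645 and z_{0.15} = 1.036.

With allocation ratio k = n₂/n₁ = 1.5, Var(x̄₁−x̄₂) = σ²(1/n₁ + 1/(k·n₁)) = σ²·(k+1)/(k·n₁).
So n₁ = (1 + 1/k)·((z_{α} + z_β)/d)² = 1.667 × (2.681/0.46)².
n₁ = 1.667 × 33.97 = 56.6.
Round up: n₁ = 57, giving n₂ = ⌈1.5 × 57⌉ = ⌈85.5⌉ = 86.

n₁ = 57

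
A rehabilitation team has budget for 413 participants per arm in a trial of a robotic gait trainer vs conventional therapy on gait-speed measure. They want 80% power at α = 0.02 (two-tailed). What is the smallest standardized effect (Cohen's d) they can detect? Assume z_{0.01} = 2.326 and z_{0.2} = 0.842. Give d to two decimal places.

d_min ≈ 0.22

For two independent groups of n = 413 each: d_min = (z_{α/2} + z_β)·√(2/n).
z-sum = 2.326 + 0.842 = 3.168.
d_min = 3.168 × √(2/413) = 3.168 × 0.0696 = 0.220.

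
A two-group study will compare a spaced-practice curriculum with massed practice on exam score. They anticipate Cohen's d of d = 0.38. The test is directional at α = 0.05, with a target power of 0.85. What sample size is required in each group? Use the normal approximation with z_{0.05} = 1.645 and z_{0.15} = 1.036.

n = 100 per group

For two independent groups with equal n: n = 2·((z_{α} + z_β) / d)².
z_{α} + z_β = 1.645 + 1.036 = 2.681.
n = 2 × (2.681 / 0.38)² = 2 × 7.055² = 2 × 49.78 = 99.6.
Round up to the next whole participant.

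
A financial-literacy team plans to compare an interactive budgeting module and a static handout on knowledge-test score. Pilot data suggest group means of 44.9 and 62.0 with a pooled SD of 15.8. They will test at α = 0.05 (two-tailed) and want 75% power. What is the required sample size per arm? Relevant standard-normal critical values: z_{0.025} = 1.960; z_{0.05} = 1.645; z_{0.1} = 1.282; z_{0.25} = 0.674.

Cohen's d = |M₁ − M₂| / SD_pooled = |44.9 − 62.0| / 15.8 = 17.1 / 15.8 = 1.082.
For two independent groups with equal n: n = 2·((z_{α/2} + z_β) / d)².
z_{α/2} + z_β = 1.960 + 0.674 = 2.634.
n = 2 × (2.634 / 1.082)² = 2 × 2.434² = 2 × 5.93 = 11.9.
Round up to the next whole participant.

n = 12 per group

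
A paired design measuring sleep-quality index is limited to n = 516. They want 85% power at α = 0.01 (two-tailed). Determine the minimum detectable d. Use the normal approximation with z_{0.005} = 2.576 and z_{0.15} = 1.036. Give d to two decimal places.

For a single sample (or paired design) of n = 516: d_min = (z_{α/2} + z_β)/√n.
z-sum = 2.576 + 1.036 = 3.612.
d_min = 3.612 / √516 = 3.612 / 22.716 = 0.159.

d_min ≈ 0.16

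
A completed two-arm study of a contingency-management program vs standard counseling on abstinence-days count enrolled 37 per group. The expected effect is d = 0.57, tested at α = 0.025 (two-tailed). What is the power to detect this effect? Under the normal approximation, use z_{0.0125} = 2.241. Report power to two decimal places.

power ≈ 0.58

For two equal groups, power = Φ(d·√(n/2) − z_{α/2}).
d·√(n/2) = 0.57 × √(37/2) = 0.57 × 4.301 = 2.452.
z_β = 2.452 − 2.241 = 0.211.
Power = Φ(0.211) = 0.583.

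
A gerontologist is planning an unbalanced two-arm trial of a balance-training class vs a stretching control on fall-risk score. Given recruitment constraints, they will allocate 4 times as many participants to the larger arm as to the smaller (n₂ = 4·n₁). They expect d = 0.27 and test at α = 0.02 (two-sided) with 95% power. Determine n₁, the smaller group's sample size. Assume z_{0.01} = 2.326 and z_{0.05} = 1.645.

n₁ = 271

With allocation ratio k = n₂/n₁ = 4, Var(x̄₁−x̄₂) = σ²(1/n₁ + 1/(k·n₁)) = σ²·(k+1)/(k·n₁).
So n₁ = (1 + 1/k)·((z_{α/2} + z_β)/d)² = 1.250 × (3.971/0.27)².
n₁ = 1.250 × 216.31 = 270.4.
Round up: n₁ = 271, giving n₂ = 4 × 271 = 1084.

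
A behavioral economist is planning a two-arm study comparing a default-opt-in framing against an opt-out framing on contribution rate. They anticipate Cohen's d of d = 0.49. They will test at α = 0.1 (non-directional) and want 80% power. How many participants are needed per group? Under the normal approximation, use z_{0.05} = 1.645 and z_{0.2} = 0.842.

n = 52 per group

For two independent groups with equal n: n = 2·((z_{α/2} + z_β) / d)².
z_{α/2} + z_β = 1.645 + 0.842 = 2.487.
n = 2 × (2.487 / 0.49)² = 2 × 5.076² = 2 × 25.76 = 51.5.
Round up to the next whole participant.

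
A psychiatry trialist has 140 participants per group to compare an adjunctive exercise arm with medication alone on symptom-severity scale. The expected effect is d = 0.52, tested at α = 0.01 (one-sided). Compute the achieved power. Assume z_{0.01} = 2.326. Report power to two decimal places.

power ≈ 0.98

For two equal groups, power = Φ(d·√(n/2) − z_{α}).
d·√(n/2) = 0.52 × √(140/2) = 0.52 × 8.367 = 4.351.
z_β = 4.351 − 2.326 = 2.025.
Power = Φ(2.025) = 0.979.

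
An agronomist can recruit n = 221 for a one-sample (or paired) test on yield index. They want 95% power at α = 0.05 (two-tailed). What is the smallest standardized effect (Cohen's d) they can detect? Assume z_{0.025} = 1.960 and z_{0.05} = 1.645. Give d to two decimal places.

d_min ≈ 0.24

For a single sample (or paired design) of n = 221: d_min = (z_{α/2} + z_β)/√n.
z-sum = 1.960 + 1.645 = 3.605.
d_min = 3.605 / √221 = 3.605 / 14.866 = 0.242.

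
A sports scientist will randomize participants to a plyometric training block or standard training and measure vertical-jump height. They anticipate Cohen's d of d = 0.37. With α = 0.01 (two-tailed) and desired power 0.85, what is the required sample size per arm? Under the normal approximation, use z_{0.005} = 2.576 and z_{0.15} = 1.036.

n = 191 per group

For two independent groups with equal n: n = 2·((z_{α/2} + z_β) / d)².
z_{α/2} + z_β = 2.576 + 1.036 = 3.612.
n = 2 × (3.612 / 0.37)² = 2 × 9.762² = 2 × 95.30 = 190.6.
Round up to the next whole participant.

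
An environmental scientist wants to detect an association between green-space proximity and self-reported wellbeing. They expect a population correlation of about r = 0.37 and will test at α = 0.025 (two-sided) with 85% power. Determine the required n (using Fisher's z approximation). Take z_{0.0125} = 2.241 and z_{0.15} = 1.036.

Fisher's z: C = ½·ln((1+r)/(1−r)) = ½·ln(2.1746) = 0.3884.
n = ((z_{α/2} + z_β)/C)² + 3.
(2.241 + 1.036) / 0.3884 = 3.277 / 0.3884 = 8.437.
n = 8.437² + 3 = 71.19 + 3 = 74.2.
Round up.

n = 75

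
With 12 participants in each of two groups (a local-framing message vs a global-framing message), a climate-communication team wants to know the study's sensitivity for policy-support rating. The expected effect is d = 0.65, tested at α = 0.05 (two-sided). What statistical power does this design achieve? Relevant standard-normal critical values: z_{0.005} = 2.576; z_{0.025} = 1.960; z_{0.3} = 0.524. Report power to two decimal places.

For two equal groups, power = Φ(d·√(n/2) − z_{α/2}).
d·√(n/2) = 0.65 × √(12/2) = 0.65 × 2.449 = 1.592.
z_β = 1.592 − 1.960 = -0.368.
Power = Φ(-0.368) = 0.356.

power ≈ 0.36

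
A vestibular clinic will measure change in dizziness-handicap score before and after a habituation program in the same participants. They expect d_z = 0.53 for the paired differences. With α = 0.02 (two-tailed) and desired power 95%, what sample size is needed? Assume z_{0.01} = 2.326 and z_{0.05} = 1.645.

For a paired (one-sample on differences) test: n = ((z_{α/2} + z_β) / d)².
z_{α/2} + z_β = 2.326 + 1.645 = 3.971.
n = (3.971 / 0.53)² = 7.492² = 56.14.
Round up.

n = 57 pairs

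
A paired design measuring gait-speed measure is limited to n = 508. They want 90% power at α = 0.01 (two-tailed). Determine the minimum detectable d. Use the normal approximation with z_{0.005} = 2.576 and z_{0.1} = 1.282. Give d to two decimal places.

d_min ≈ 0.17

For a single sample (or paired design) of n = 508: d_min = (z_{α/2} + z_β)/√n.
z-sum = 2.576 + 1.282 = 3.858.
d_min = 3.858 / √508 = 3.858 / 22.539 = 0.171.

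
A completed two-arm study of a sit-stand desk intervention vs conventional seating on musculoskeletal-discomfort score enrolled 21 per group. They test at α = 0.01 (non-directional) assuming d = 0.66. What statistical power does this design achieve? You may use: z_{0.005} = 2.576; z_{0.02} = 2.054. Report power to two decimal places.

power ≈ 0.33

For two equal groups, power = Φ(d·√(n/2) − z_{α/2}).
d·√(n/2) = 0.66 × √(21/2) = 0.66 × 3.240 = 2.139.
z_β = 2.139 − 2.576 = -0.437.
Power = Φ(-0.437) = 0.331.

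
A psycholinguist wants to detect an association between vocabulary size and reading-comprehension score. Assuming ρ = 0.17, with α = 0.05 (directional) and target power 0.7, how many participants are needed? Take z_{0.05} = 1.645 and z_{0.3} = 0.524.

n = 163

Fisher's z: C = ½·ln((1+r)/(1−r)) = ½·ln(1.4096) = 0.1717.
n = ((z_{α} + z_β)/C)² + 3.
(1.645 + 0.524) / 0.1717 = 2.169 / 0.1717 = 12.632.
n = 12.632² + 3 = 159.58 + 3 = 162.6.
Round up.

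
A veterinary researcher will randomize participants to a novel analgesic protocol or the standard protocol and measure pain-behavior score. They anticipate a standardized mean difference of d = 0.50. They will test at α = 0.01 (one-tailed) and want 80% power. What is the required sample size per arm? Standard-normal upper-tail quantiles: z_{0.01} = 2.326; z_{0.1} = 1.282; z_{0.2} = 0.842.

n = 81 per group

For two independent groups with equal n: n = 2·((z_{α} + z_β) / d)².
z_{α} + z_β = 2.326 + 0.842 = 3.168.
n = 2 × (3.168 / 0.50)² = 2 × 6.336² = 2 × 40.14 = 80.3.
Round up to the next whole participant.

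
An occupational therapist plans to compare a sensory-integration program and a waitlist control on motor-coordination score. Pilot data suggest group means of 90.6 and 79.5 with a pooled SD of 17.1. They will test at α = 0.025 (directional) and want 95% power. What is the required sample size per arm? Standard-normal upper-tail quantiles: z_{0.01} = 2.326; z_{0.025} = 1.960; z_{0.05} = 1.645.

Cohen's d = |M₁ − M₂| / SD_pooled = |90.6 − 79.5| / 17.1 = 11.1 / 17.1 = 0.649.
For two independent groups with equal n: n = 2·((z_{α} + z_β) / d)².
z_{α} + z_β = 1.960 + 1.645 = 3.605.
n = 2 × (3.605 / 0.649)² = 2 × 5.555² = 2 × 30.85 = 61.7.
Round up to the next whole participant.

n = 62 per group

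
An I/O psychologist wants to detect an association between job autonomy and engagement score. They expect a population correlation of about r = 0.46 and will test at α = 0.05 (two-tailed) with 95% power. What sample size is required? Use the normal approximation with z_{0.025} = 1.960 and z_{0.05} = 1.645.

Fisher's z: C = ½·ln((1+r)/(1−r)) = ½·ln(2.7037) = 0.4973.
n = ((z_{α/2} + z_β)/C)² + 3.
(1.960 + 1.645) / 0.4973 = 3.605 / 0.4973 = 7.249.
n = 7.249² + 3 = 52.55 + 3 = 55.6.
Round up.

n = 56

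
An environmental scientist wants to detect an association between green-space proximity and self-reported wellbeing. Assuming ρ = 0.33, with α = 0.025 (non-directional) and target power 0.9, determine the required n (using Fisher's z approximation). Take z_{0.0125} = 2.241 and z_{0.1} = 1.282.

n = 109

Fisher's z: C = ½·ln((1+r)/(1−r)) = ½·ln(1.9851) = 0.3428.
n = ((z_{α/2} + z_β)/C)² + 3.
(2.241 + 1.282) / 0.3428 = 3.523 / 0.3428 = 10.277.
n = 10.277² + 3 = 105.62 + 3 = 108.6.
Round up.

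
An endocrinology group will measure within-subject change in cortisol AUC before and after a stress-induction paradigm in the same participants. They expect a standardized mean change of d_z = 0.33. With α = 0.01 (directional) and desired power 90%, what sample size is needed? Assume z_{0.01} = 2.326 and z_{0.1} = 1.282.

For a paired (one-sample on differences) test: n = ((z_{α} + z_β) / d)².
z_{α} + z_β = 2.326 + 1.282 = 3.608.
n = (3.608 / 0.33)² = 10.933² = 119.54.
Round up.

n = 120 pairs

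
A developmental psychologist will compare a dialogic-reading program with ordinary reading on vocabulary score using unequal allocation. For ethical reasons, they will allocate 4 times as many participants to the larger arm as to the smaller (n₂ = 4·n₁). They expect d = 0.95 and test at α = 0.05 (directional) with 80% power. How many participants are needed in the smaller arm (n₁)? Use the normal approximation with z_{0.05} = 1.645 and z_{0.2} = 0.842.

n₁ = 9

With allocation ratio k = n₂/n₁ = 4, Var(x̄₁−x̄₂) = σ²(1/n₁ + 1/(k·n₁)) = σ²·(k+1)/(k·n₁).
So n₁ = (1 + 1/k)·((z_{α} + z_β)/d)² = 1.250 × (2.487/0.95)².
n₁ = 1.250 × 6.85 = 8.6.
Round up: n₁ = 9, giving n₂ = 4 × 9 = 36.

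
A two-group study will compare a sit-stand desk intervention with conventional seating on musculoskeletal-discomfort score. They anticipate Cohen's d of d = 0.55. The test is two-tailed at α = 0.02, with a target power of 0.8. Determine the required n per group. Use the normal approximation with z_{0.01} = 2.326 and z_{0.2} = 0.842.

n = 67 per group

For two independent groups with equal n: n = 2·((z_{α/2} + z_β) / d)².
z_{α/2} + z_β = 2.326 + 0.842 = 3.168.
n = 2 × (3.168 / 0.55)² = 2 × 5.760² = 2 × 33.18 = 66.4.
Round up to the next whole participant.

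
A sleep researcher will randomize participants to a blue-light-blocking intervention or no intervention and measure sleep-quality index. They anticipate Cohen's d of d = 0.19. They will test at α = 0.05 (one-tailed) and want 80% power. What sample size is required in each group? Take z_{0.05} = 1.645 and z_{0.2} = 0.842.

n = 343 per group

For two independent groups with equal n: n = 2·((z_{α} + z_β) / d)².
z_{α} + z_β = 1.645 + 0.842 = 2.487.
n = 2 × (2.487 / 0.19)² = 2 × 13.089² = 2 × 171.33 = 342.7.
Round up to the next whole participant.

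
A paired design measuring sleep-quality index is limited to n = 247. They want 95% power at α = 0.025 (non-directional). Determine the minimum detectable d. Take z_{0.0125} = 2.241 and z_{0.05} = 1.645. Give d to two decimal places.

For a single sample (or paired design) of n = 247: d_min = (z_{α/2} + z_β)/√n.
z-sum = 2.241 + 1.645 = 3.886.
d_min = 3.886 / √247 = 3.886 / 15.716 = 0.247.

d_min ≈ 0.25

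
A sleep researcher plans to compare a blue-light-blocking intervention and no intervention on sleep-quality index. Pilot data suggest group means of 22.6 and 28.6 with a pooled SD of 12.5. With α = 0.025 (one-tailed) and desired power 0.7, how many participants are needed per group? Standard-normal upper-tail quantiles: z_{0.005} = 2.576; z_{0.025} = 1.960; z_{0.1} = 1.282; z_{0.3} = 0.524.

Cohen's d = |M₁ − M₂| / SD_pooled = |22.6 − 28.6| / 12.5 = 6.0 / 12.5 = 0.480.
For two independent groups with equal n: n = 2·((z_{α} + z_β) / d)².
z_{α} + z_β = 1.960 + 0.524 = 2.484.
n = 2 × (2.484 / 0.480)² = 2 × 5.175² = 2 × 26.78 = 53.6.
Round up to the next whole participant.

n = 54 per group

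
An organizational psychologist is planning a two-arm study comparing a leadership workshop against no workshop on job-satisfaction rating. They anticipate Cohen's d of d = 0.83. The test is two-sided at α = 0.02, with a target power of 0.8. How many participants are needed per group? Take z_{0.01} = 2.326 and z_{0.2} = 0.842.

For two independent groups with equal n: n = 2·((z_{α/2} + z_β) / d)².
z_{α/2} + z_β = 2.326 + 0.842 = 3.168.
n = 2 × (3.168 / 0.83)² = 2 × 3.817² = 2 × 14.57 = 29.1.
Round up to the next whole participant.

n = 30 per group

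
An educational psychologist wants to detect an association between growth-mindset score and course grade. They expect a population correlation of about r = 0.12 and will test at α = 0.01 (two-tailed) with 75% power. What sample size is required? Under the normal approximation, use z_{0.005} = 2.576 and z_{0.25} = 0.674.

n = 730

Fisher's z: C = ½·ln((1+r)/(1−r)) = ½·ln(1.2727) = 0.1206.
n = ((z_{α/2} + z_β)/C)² + 3.
(2.576 + 0.674) / 0.1206 = 3.250 / 0.1206 = 26.949.
n = 26.949² + 3 = 726.23 + 3 = 729.2.
Round up.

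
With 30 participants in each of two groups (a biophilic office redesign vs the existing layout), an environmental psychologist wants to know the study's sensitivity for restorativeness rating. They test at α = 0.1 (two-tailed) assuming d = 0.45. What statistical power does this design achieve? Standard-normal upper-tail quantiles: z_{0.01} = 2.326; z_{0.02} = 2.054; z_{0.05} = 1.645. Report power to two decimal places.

power ≈ 0.54

For two equal groups, power = Φ(d·√(n/2) − z_{α/2}).
d·√(n/2) = 0.45 × √(30/2) = 0.45 × 3.873 = 1.743.
z_β = 1.743 − 1.645 = 0.098.
Power = Φ(0.098) = 0.539.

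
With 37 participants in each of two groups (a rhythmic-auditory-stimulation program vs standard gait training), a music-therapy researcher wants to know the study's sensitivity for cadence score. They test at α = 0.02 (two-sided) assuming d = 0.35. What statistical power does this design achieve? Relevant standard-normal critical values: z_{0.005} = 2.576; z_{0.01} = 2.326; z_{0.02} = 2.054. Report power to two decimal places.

For two equal groups, power = Φ(d·√(n/2) − z_{α/2}).
d·√(n/2) = 0.35 × √(37/2) = 0.35 × 4.301 = 1.505.
z_β = 1.505 − 2.326 = -0.821.
Power = Φ(-0.821) = 0.206.

power ≈ 0.21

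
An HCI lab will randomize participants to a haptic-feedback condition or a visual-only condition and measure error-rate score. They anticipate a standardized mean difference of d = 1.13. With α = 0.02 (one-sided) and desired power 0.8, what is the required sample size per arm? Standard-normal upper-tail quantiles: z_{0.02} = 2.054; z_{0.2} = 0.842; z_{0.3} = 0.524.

n = 14 per group

For two independent groups with equal n: n = 2·((z_{α} + z_β) / d)².
z_{α} + z_β = 2.054 + 0.842 = 2.896.
n = 2 × (2.896 / 1.13)² = 2 × 2.563² = 2 × 6.57 = 13.1.
Round up to the next whole participant.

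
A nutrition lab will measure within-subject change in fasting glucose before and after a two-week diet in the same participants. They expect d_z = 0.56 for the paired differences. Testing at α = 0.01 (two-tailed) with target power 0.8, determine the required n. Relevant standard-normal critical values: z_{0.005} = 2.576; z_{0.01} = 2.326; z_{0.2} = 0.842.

For a paired (one-sample on differences) test: n = ((z_{α/2} + z_β) / d)².
z_{α/2} + z_β = 2.576 + 0.842 = 3.418.
n = (3.418 / 0.56)² = 6.104² = 37.25.
Round up.

n = 38 pairs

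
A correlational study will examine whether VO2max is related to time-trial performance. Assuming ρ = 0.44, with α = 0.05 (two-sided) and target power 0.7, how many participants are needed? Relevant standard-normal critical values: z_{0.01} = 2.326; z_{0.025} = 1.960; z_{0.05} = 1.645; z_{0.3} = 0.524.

n = 31

Fisher's z: C = ½·ln((1+r)/(1−r)) = ½·ln(2.5714) = 0.4722.
n = ((z_{α/2} + z_β)/C)² + 3.
(1.960 + 0.524) / 0.4722 = 2.484 / 0.4722 = 5.260.
n = 5.260² + 3 = 27.67 + 3 = 30.7.
Round up.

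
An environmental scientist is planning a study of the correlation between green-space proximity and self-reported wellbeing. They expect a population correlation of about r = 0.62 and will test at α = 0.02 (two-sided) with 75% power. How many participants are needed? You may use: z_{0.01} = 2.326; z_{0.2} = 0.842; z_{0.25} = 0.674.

n = 21

Fisher's z: C = ½·ln((1+r)/(1−r)) = ½·ln(4.2632) = 0.7250.
n = ((z_{α/2} + z_β)/C)² + 3.
(2.326 + 0.674) / 0.7250 = 3.000 / 0.7250 = 4.138.
n = 4.138² + 3 = 17.12 + 3 = 20.1.
Round up.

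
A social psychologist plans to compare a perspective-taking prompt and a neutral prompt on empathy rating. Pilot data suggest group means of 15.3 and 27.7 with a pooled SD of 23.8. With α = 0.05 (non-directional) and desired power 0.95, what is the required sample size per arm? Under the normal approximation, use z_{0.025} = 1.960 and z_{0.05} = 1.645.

Cohen's d = |M₁ − M₂| / SD_pooled = |15.3 − 27.7| / 23.8 = 12.4 / 23.8 = 0.521.
For two independent groups with equal n: n = 2·((z_{α/2} + z_β) / d)².
z_{α/2} + z_β = 1.960 + 1.645 = 3.605.
n = 2 × (3.605 / 0.521)² = 2 × 6.919² = 2 × 47.88 = 95.8.
Round up to the next whole participant.

n = 96 per group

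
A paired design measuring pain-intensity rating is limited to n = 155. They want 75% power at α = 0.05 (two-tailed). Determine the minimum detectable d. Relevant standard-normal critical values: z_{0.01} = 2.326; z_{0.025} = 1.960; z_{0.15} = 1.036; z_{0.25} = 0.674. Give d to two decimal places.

d_min ≈ 0.21

For a single sample (or paired design) of n = 155: d_min = (z_{α/2} + z_β)/√n.
z-sum = 1.960 + 0.674 = 2.634.
d_min = 2.634 / √155 = 2.634 / 12.450 = 0.212.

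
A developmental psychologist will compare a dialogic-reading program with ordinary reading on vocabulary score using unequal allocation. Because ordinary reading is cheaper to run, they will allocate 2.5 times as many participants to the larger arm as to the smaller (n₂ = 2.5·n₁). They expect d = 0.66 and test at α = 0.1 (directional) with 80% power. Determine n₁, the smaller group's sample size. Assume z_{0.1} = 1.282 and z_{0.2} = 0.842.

n₁ = 15

With allocation ratio k = n₂/n₁ = 2.5, Var(x̄₁−x̄₂) = σ²(1/n₁ + 1/(k·n₁)) = σ²·(k+1)/(k·n₁).
So n₁ = (1 + 1/k)·((z_{α} + z_β)/d)² = 1.400 × (2.124/0.66)².
n₁ = 1.400 × 10.36 = 14.5.
Round up: n₁ = 15, giving n₂ = ⌈2.5 × 15⌉ = ⌈37.5⌉ = 38.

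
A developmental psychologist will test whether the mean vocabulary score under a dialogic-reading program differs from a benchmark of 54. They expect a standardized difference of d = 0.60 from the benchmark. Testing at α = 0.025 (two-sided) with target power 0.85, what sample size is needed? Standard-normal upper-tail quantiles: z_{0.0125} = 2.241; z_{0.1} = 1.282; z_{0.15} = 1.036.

n = 30

For a one-sample test: n = ((z_{α/2} + z_β) / d)².
z_{α/2} + z_β = 2.241 + 1.036 = 3.277.
n = (3.277 / 0.60)² = 5.462² = 29.83.
Round up.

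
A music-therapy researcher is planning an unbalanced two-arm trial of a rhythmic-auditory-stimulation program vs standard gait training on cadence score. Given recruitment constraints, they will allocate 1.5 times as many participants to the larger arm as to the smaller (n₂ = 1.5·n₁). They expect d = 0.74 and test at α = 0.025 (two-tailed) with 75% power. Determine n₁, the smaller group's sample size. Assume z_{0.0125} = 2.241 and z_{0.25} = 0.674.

With allocation ratio k = n₂/n₁ = 1.5, Var(x̄₁−x̄₂) = σ²(1/n₁ + 1/(k·n₁)) = σ²·(k+1)/(k·n₁).
So n₁ = (1 + 1/k)·((z_{α/2} + z_β)/d)² = 1.667 × (2.915/0.74)².
n₁ = 1.667 × 15.52 = 25.9.
Round up: n₁ = 26, giving n₂ = 1.5 × 26 = 39.

n₁ = 26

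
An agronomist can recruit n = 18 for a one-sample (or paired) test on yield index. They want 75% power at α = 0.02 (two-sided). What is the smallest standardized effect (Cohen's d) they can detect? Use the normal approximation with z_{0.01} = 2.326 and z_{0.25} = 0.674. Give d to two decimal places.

For a single sample (or paired design) of n = 18: d_min = (z_{α/2} + z_β)/√n.
z-sum = 2.326 + 0.674 = 3.000.
d_min = 3.000 / √18 = 3.000 / 4.243 = 0.707.

d_min ≈ 0.71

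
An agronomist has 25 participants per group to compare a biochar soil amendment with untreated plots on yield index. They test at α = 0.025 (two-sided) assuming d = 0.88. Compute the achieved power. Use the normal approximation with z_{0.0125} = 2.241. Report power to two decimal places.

power ≈ 0.81

For two equal groups, power = Φ(d·√(n/2) − z_{α/2}).
d·√(n/2) = 0.88 × √(25/2) = 0.88 × 3.536 = 3.111.
z_β = 3.111 − 2.241 = 0.870.
Power = Φ(0.870) = 0.808.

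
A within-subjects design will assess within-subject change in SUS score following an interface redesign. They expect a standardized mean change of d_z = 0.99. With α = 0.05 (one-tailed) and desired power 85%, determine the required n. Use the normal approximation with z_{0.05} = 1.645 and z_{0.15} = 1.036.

For a paired (one-sample on differences) test: n = ((z_{α} + z_β) / d)².
z_{α} + z_β = 1.645 + 1.036 = 2.681.
n = (2.681 / 0.99)² = 2.708² = 7.33.
Round up.

n = 8 pairs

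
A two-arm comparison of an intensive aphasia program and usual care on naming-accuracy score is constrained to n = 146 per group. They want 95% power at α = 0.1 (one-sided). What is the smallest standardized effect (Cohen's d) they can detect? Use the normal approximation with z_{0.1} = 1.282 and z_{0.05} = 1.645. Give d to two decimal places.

For two independent groups of n = 146 each: d_min = (z_{α} + z_β)·√(2/n).
z-sum = 1.282 + 1.645 = 2.927.
d_min = 2.927 × √(2/146) = 2.927 × 0.1170 = 0.343.

d_min ≈ 0.34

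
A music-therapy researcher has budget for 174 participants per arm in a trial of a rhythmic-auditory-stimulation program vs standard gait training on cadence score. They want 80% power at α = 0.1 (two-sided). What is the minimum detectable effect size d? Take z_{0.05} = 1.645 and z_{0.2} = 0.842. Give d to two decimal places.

For two independent groups of n = 174 each: d_min = (z_{α/2} + z_β)·√(2/n).
z-sum = 1.645 + 0.842 = 2.487.
d_min = 2.487 × √(2/174) = 2.487 × 0.1072 = 0.267.

d_min ≈ 0.27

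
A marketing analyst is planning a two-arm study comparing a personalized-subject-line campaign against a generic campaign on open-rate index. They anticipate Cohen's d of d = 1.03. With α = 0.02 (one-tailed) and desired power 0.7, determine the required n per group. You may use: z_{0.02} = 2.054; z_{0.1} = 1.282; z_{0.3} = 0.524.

For two independent groups with equal n: n = 2·((z_{α} + z_β) / d)².
z_{α} + z_β = 2.054 + 0.524 = 2.578.
n = 2 × (2.578 / 1.03)² = 2 × 2.503² = 2 × 6.26 = 12.5.
Round up to the next whole participant.

n = 13 per group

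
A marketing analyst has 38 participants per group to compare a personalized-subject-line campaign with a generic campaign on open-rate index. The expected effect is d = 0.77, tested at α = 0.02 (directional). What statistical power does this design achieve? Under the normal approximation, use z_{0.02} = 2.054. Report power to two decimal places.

power ≈ 0.90

For two equal groups, power = Φ(d·√(n/2) − z_{α}).
d·√(n/2) = 0.77 × √(38/2) = 0.77 × 4.359 = 3.356.
z_β = 3.356 − 2.054 = 1.302.
Power = Φ(1.302) = 0.904.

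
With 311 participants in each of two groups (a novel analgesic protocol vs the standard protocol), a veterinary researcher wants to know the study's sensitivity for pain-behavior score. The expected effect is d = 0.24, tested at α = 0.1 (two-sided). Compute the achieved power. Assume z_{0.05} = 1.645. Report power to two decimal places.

For two equal groups, power = Φ(d·√(n/2) − z_{α/2}).
d·√(n/2) = 0.24 × √(311/2) = 0.24 × 12.470 = 2.993.
z_β = 2.993 − 1.645 = 1.348.
Power = Φ(1.348) = 0.911.

power ≈ 0.91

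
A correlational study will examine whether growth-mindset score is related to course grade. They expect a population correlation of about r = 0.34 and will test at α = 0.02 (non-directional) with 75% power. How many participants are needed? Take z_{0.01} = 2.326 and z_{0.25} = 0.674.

n = 75

Fisher's z: C = ½·ln((1+r)/(1−r)) = ½·ln(2.0303) = 0.3541.
n = ((z_{α/2} + z_β)/C)² + 3.
(2.326 + 0.674) / 0.3541 = 3.000 / 0.3541 = 8.472.
n = 8.472² + 3 = 71.78 + 3 = 74.8.
Round up.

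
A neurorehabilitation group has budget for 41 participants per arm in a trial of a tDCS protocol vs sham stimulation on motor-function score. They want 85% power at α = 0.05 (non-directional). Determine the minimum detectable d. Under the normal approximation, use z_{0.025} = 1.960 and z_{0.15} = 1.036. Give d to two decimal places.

d_min ≈ 0.66

For two independent groups of n = 41 each: d_min = (z_{α/2} + z_β)·√(2/n).
z-sum = 1.960 + 1.036 = 2.996.
d_min = 2.996 × √(2/41) = 2.996 × 0.2209 = 0.662.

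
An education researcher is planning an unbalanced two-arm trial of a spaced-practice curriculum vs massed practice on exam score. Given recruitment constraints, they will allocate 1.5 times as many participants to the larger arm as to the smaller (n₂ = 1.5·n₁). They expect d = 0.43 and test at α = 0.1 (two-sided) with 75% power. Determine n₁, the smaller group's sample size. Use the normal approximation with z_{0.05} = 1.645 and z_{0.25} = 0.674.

With allocation ratio k = n₂/n₁ = 1.5, Var(x̄₁−x̄₂) = σ²(1/n₁ + 1/(k·n₁)) = σ²·(k+1)/(k·n₁).
So n₁ = (1 + 1/k)·((z_{α/2} + z_β)/d)² = 1.667 × (2.319/0.43)².
n₁ = 1.667 × 29.08 = 48.5.
Round up: n₁ = 49, giving n₂ = ⌈1.5 × 49⌉ = ⌈73.5⌉ = 74.

n₁ = 49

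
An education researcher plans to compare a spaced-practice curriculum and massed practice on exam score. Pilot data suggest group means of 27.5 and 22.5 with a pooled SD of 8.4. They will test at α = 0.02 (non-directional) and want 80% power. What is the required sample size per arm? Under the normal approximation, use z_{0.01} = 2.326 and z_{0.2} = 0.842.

n = 57 per group

Cohen's d = |M₁ − M₂| / SD_pooled = |27.5 − 22.5| / 8.4 = 5.0 / 8.4 = 0.595.
For two independent groups with equal n: n = 2·((z_{α/2} + z_β) / d)².
z_{α/2} + z_β = 2.326 + 0.842 = 3.168.
n = 2 × (3.168 / 0.595)² = 2 × 5.324² = 2 × 28.35 = 56.7.
Round up to the next whole participant.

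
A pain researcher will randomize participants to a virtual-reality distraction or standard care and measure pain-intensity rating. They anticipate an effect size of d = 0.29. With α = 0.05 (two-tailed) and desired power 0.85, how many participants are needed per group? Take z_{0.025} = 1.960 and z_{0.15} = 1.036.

For two independent groups with equal n: n = 2·((z_{α/2} + z_β) / d)².
z_{α/2} + z_β = 1.960 + 1.036 = 2.996.
n = 2 × (2.996 / 0.29)² = 2 × 10.331² = 2 × 106.73 = 213.5.
Round up to the next whole participant.

n = 214 per group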